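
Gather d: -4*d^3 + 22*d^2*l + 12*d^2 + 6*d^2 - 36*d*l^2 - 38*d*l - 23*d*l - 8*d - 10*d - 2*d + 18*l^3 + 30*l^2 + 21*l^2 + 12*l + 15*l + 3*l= -4*d^3 + d^2*(22*l + 18) + d*(-36*l^2 - 61*l - 20) + 18*l^3 + 51*l^2 + 30*l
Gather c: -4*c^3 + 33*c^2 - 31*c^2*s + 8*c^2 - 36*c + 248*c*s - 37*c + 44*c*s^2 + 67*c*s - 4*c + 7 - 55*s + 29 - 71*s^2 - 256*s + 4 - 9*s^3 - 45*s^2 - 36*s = -4*c^3 + c^2*(41 - 31*s) + c*(44*s^2 + 315*s - 77) - 9*s^3 - 116*s^2 - 347*s + 40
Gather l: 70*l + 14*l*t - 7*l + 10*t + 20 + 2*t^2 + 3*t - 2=l*(14*t + 63) + 2*t^2 + 13*t + 18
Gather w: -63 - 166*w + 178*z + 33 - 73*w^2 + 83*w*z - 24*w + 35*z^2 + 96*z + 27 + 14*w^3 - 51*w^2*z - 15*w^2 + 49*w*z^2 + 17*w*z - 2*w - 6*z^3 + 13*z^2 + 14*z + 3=14*w^3 + w^2*(-51*z - 88) + w*(49*z^2 + 100*z - 192) - 6*z^3 + 48*z^2 + 288*z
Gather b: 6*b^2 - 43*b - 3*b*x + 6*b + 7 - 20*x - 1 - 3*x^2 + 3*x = 6*b^2 + b*(-3*x - 37) - 3*x^2 - 17*x + 6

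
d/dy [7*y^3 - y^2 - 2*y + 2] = 21*y^2 - 2*y - 2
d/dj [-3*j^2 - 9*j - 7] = -6*j - 9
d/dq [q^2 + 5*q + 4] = 2*q + 5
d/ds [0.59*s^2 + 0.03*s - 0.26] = 1.18*s + 0.03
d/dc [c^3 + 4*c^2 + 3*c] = 3*c^2 + 8*c + 3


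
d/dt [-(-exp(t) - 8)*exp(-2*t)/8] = (-exp(t) - 16)*exp(-2*t)/8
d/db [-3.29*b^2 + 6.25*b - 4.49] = 6.25 - 6.58*b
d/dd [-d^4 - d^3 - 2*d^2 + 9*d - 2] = -4*d^3 - 3*d^2 - 4*d + 9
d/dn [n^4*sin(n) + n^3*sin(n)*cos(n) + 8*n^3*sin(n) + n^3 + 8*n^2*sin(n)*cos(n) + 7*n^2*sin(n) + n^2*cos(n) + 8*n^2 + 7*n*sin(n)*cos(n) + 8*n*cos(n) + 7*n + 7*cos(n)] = n^4*cos(n) + 4*n^3*sin(n) + 8*n^3*cos(n) + n^3*cos(2*n) + 23*n^2*sin(n) + 3*n^2*sin(2*n)/2 + 7*n^2*cos(n) + 8*n^2*cos(2*n) + 3*n^2 + 6*n*sin(n) + 8*n*sin(2*n) + 2*n*cos(n) + 7*n*cos(2*n) + 16*n - 7*sin(n) + 7*sin(2*n)/2 + 8*cos(n) + 7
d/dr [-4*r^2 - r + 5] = -8*r - 1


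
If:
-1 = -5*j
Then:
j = 1/5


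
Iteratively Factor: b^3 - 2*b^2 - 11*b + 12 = (b + 3)*(b^2 - 5*b + 4) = (b - 1)*(b + 3)*(b - 4)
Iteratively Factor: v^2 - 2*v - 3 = (v - 3)*(v + 1)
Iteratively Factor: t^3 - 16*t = (t - 4)*(t^2 + 4*t) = (t - 4)*(t + 4)*(t)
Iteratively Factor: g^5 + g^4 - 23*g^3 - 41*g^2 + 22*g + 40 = (g + 1)*(g^4 - 23*g^2 - 18*g + 40) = (g - 5)*(g + 1)*(g^3 + 5*g^2 + 2*g - 8) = (g - 5)*(g - 1)*(g + 1)*(g^2 + 6*g + 8) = (g - 5)*(g - 1)*(g + 1)*(g + 4)*(g + 2)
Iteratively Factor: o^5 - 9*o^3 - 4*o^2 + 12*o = (o - 3)*(o^4 + 3*o^3 - 4*o) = o*(o - 3)*(o^3 + 3*o^2 - 4) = o*(o - 3)*(o + 2)*(o^2 + o - 2) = o*(o - 3)*(o - 1)*(o + 2)*(o + 2)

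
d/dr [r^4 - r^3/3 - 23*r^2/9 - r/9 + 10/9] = 4*r^3 - r^2 - 46*r/9 - 1/9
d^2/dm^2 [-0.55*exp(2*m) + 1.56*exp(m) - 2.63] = (1.56 - 2.2*exp(m))*exp(m)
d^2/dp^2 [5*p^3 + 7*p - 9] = 30*p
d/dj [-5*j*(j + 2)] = -10*j - 10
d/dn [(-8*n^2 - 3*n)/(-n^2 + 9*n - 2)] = (-75*n^2 + 32*n + 6)/(n^4 - 18*n^3 + 85*n^2 - 36*n + 4)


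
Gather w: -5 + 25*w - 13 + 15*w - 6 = 40*w - 24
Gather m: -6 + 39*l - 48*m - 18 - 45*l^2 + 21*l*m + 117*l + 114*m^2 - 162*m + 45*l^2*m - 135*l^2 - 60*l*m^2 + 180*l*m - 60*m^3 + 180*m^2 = -180*l^2 + 156*l - 60*m^3 + m^2*(294 - 60*l) + m*(45*l^2 + 201*l - 210) - 24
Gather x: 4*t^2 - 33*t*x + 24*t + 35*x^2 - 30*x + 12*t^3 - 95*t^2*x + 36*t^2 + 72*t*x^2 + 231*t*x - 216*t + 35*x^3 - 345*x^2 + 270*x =12*t^3 + 40*t^2 - 192*t + 35*x^3 + x^2*(72*t - 310) + x*(-95*t^2 + 198*t + 240)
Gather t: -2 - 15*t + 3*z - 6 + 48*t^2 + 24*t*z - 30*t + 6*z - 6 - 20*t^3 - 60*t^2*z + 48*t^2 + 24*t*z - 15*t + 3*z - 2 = -20*t^3 + t^2*(96 - 60*z) + t*(48*z - 60) + 12*z - 16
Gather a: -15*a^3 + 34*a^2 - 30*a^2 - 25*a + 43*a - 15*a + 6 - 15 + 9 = -15*a^3 + 4*a^2 + 3*a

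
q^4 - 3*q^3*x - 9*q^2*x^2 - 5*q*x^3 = q*(q - 5*x)*(q + x)^2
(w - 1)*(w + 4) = w^2 + 3*w - 4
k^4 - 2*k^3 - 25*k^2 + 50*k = k*(k - 5)*(k - 2)*(k + 5)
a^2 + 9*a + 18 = (a + 3)*(a + 6)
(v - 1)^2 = v^2 - 2*v + 1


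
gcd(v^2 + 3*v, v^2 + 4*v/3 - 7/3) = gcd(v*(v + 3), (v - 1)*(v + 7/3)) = 1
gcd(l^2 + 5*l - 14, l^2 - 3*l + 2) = l - 2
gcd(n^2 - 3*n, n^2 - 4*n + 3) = n - 3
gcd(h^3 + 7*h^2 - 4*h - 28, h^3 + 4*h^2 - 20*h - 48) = h + 2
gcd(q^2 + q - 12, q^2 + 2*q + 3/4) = 1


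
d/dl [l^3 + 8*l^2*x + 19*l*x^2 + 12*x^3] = 3*l^2 + 16*l*x + 19*x^2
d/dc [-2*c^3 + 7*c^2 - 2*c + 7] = -6*c^2 + 14*c - 2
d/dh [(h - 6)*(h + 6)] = 2*h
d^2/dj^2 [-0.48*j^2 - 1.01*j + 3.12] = -0.960000000000000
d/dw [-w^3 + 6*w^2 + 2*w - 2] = -3*w^2 + 12*w + 2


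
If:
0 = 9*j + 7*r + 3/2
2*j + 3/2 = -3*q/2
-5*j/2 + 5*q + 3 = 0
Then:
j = -12/55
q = -39/55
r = 51/770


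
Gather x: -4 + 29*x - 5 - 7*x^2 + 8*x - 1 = -7*x^2 + 37*x - 10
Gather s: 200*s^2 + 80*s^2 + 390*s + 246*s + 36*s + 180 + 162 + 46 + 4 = 280*s^2 + 672*s + 392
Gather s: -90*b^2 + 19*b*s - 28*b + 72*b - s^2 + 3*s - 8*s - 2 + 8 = -90*b^2 + 44*b - s^2 + s*(19*b - 5) + 6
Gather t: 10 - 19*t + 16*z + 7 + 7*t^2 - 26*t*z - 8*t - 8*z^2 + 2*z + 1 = 7*t^2 + t*(-26*z - 27) - 8*z^2 + 18*z + 18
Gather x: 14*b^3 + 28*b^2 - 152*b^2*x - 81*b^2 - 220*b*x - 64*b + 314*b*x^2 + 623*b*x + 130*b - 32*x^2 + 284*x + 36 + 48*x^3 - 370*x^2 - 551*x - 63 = 14*b^3 - 53*b^2 + 66*b + 48*x^3 + x^2*(314*b - 402) + x*(-152*b^2 + 403*b - 267) - 27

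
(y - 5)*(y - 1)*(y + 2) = y^3 - 4*y^2 - 7*y + 10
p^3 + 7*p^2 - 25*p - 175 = (p - 5)*(p + 5)*(p + 7)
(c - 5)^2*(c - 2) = c^3 - 12*c^2 + 45*c - 50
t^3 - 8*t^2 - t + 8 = (t - 8)*(t - 1)*(t + 1)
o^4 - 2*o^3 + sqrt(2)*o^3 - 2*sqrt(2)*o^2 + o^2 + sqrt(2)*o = o*(o - 1)^2*(o + sqrt(2))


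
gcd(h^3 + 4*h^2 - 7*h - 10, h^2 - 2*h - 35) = h + 5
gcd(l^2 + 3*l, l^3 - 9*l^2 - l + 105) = l + 3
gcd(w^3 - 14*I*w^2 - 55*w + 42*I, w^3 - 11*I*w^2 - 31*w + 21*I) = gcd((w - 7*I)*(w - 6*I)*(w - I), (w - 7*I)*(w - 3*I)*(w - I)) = w^2 - 8*I*w - 7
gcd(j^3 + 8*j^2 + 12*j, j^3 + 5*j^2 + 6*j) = j^2 + 2*j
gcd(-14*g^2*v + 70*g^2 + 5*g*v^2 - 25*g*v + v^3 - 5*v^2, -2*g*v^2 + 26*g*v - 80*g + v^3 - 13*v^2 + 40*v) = -2*g*v + 10*g + v^2 - 5*v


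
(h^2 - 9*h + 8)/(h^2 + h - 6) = (h^2 - 9*h + 8)/(h^2 + h - 6)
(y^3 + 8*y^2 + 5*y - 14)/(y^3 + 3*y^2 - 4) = (y + 7)/(y + 2)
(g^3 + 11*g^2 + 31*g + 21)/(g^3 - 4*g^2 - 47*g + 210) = (g^2 + 4*g + 3)/(g^2 - 11*g + 30)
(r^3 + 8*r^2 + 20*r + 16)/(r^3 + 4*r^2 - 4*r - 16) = (r + 2)/(r - 2)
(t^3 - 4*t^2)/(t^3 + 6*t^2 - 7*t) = t*(t - 4)/(t^2 + 6*t - 7)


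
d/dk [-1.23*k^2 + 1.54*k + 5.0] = 1.54 - 2.46*k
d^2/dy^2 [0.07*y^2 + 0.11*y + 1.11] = 0.140000000000000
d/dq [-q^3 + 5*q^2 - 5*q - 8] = -3*q^2 + 10*q - 5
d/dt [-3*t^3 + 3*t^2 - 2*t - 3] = -9*t^2 + 6*t - 2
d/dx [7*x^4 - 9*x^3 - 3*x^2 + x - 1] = 28*x^3 - 27*x^2 - 6*x + 1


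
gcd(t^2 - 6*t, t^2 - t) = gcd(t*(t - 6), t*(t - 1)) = t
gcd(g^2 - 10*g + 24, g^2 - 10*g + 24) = g^2 - 10*g + 24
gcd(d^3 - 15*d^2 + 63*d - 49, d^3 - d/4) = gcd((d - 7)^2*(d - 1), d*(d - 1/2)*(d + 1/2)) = 1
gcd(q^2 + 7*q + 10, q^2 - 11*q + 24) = 1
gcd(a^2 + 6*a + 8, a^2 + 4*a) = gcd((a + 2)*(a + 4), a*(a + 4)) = a + 4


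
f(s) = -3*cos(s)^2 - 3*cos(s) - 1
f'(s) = 6*sin(s)*cos(s) + 3*sin(s)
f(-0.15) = -6.90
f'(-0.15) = -1.33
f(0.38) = -6.37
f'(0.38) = 3.18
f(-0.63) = -5.38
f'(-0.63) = -4.62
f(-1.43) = -1.48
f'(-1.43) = -3.80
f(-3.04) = -0.98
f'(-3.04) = 0.30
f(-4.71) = -0.99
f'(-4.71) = 2.99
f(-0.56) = -5.70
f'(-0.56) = -4.29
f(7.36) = -3.10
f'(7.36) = 5.15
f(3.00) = -0.97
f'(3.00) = -0.41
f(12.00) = -5.67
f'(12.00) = -4.33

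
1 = 1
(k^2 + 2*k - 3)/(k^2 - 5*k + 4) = (k + 3)/(k - 4)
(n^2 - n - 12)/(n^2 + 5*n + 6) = (n - 4)/(n + 2)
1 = 1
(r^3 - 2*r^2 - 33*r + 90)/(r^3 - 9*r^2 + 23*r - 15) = (r + 6)/(r - 1)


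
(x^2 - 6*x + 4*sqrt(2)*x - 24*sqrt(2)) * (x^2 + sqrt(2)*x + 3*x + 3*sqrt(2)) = x^4 - 3*x^3 + 5*sqrt(2)*x^3 - 15*sqrt(2)*x^2 - 10*x^2 - 90*sqrt(2)*x - 24*x - 144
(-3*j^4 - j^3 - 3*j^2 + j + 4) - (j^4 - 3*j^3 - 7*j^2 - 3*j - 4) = -4*j^4 + 2*j^3 + 4*j^2 + 4*j + 8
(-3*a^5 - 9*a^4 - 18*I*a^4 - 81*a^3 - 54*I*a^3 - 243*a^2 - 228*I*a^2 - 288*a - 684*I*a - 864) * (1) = -3*a^5 - 9*a^4 - 18*I*a^4 - 81*a^3 - 54*I*a^3 - 243*a^2 - 228*I*a^2 - 288*a - 684*I*a - 864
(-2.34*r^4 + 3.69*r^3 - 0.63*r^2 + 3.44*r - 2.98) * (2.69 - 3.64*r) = 8.5176*r^5 - 19.7262*r^4 + 12.2193*r^3 - 14.2163*r^2 + 20.1008*r - 8.0162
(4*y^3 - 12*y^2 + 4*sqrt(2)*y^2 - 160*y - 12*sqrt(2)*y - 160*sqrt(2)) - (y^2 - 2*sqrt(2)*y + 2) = 4*y^3 - 13*y^2 + 4*sqrt(2)*y^2 - 160*y - 10*sqrt(2)*y - 160*sqrt(2) - 2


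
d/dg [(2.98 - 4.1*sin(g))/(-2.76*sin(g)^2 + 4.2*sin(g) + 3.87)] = (-11.316*sin(g)^2 + 16.4496*sin(g) - 28.383)*cos(g)/(7.6176*sin(g)^4 - 23.184*sin(g)^3 - 3.7224*sin(g)^2 + 32.508*sin(g) + 14.9769)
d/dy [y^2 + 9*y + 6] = 2*y + 9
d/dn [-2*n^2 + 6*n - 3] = 6 - 4*n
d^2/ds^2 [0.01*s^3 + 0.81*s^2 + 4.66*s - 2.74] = 0.06*s + 1.62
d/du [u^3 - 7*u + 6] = 3*u^2 - 7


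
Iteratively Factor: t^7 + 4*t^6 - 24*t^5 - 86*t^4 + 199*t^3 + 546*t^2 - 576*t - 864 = (t + 4)*(t^6 - 24*t^4 + 10*t^3 + 159*t^2 - 90*t - 216) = (t - 3)*(t + 4)*(t^5 + 3*t^4 - 15*t^3 - 35*t^2 + 54*t + 72) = (t - 3)*(t + 3)*(t + 4)*(t^4 - 15*t^2 + 10*t + 24) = (t - 3)*(t + 1)*(t + 3)*(t + 4)*(t^3 - t^2 - 14*t + 24) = (t - 3)*(t - 2)*(t + 1)*(t + 3)*(t + 4)*(t^2 + t - 12) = (t - 3)^2*(t - 2)*(t + 1)*(t + 3)*(t + 4)*(t + 4)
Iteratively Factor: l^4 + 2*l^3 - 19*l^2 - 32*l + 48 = (l + 3)*(l^3 - l^2 - 16*l + 16) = (l + 3)*(l + 4)*(l^2 - 5*l + 4) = (l - 4)*(l + 3)*(l + 4)*(l - 1)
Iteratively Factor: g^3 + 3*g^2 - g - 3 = (g - 1)*(g^2 + 4*g + 3) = (g - 1)*(g + 3)*(g + 1)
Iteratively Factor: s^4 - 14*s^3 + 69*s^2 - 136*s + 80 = (s - 1)*(s^3 - 13*s^2 + 56*s - 80) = (s - 5)*(s - 1)*(s^2 - 8*s + 16) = (s - 5)*(s - 4)*(s - 1)*(s - 4)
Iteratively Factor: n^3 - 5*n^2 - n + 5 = (n + 1)*(n^2 - 6*n + 5) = (n - 1)*(n + 1)*(n - 5)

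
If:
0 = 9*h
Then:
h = 0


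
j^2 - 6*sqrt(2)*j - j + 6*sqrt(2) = (j - 1)*(j - 6*sqrt(2))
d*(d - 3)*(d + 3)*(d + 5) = d^4 + 5*d^3 - 9*d^2 - 45*d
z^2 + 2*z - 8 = (z - 2)*(z + 4)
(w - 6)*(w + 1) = w^2 - 5*w - 6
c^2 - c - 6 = (c - 3)*(c + 2)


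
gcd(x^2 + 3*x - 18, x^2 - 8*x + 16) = 1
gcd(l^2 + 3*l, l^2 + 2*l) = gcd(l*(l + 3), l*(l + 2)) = l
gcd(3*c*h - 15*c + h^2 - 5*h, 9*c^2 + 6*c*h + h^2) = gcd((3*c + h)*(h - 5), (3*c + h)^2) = 3*c + h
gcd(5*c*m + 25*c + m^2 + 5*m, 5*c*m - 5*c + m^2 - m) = 5*c + m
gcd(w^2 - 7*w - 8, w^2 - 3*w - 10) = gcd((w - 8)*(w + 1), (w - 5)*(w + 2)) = 1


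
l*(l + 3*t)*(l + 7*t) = l^3 + 10*l^2*t + 21*l*t^2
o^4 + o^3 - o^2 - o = o*(o - 1)*(o + 1)^2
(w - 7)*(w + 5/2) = w^2 - 9*w/2 - 35/2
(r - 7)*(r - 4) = r^2 - 11*r + 28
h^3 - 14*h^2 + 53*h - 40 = (h - 8)*(h - 5)*(h - 1)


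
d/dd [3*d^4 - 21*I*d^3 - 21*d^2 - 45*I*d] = 12*d^3 - 63*I*d^2 - 42*d - 45*I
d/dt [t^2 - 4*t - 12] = 2*t - 4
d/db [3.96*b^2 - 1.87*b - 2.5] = 7.92*b - 1.87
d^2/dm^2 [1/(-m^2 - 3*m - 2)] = 2*(m^2 + 3*m - (2*m + 3)^2 + 2)/(m^2 + 3*m + 2)^3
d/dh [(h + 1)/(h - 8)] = -9/(h - 8)^2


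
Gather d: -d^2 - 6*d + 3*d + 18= -d^2 - 3*d + 18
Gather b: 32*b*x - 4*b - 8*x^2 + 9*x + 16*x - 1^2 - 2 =b*(32*x - 4) - 8*x^2 + 25*x - 3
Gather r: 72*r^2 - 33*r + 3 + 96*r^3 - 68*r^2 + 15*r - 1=96*r^3 + 4*r^2 - 18*r + 2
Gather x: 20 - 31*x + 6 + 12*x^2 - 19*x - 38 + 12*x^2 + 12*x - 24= 24*x^2 - 38*x - 36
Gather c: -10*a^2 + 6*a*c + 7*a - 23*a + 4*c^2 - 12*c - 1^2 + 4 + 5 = -10*a^2 - 16*a + 4*c^2 + c*(6*a - 12) + 8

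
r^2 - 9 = (r - 3)*(r + 3)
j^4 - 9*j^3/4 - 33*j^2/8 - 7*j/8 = j*(j - 7/2)*(j + 1/4)*(j + 1)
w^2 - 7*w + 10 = (w - 5)*(w - 2)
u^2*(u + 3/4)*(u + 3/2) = u^4 + 9*u^3/4 + 9*u^2/8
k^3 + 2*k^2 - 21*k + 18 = (k - 3)*(k - 1)*(k + 6)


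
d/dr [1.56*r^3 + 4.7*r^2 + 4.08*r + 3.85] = 4.68*r^2 + 9.4*r + 4.08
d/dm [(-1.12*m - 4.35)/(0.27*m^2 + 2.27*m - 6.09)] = (0.3024*m^2 + 2.349*m + 16.6953)/(0.0729*m^4 + 1.2258*m^3 + 1.8643*m^2 - 27.6486*m + 37.0881)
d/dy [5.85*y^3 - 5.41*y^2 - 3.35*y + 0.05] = 17.55*y^2 - 10.82*y - 3.35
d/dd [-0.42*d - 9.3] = -0.420000000000000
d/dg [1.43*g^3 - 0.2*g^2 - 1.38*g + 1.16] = 4.29*g^2 - 0.4*g - 1.38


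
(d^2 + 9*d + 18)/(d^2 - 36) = (d + 3)/(d - 6)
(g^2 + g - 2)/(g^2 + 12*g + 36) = (g^2 + g - 2)/(g^2 + 12*g + 36)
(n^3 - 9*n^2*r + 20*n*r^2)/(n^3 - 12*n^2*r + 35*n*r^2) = (-n + 4*r)/(-n + 7*r)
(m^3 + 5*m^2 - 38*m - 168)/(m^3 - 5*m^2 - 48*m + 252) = (m + 4)/(m - 6)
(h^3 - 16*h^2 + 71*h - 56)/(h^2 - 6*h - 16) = (h^2 - 8*h + 7)/(h + 2)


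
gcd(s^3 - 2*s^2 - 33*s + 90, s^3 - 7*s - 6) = s - 3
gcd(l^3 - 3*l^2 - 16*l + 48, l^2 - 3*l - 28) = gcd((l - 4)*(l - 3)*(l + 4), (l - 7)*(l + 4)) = l + 4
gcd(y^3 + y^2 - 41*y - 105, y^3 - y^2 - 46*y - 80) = y + 5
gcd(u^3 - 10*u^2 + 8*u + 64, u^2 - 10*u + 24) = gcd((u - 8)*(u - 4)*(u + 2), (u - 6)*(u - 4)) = u - 4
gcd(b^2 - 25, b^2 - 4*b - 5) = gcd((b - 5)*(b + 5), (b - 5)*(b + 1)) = b - 5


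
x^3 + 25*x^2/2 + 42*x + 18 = (x + 1/2)*(x + 6)^2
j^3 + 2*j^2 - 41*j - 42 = (j - 6)*(j + 1)*(j + 7)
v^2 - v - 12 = (v - 4)*(v + 3)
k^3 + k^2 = k^2*(k + 1)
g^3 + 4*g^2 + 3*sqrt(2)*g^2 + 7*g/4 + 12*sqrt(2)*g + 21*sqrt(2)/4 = (g + 1/2)*(g + 7/2)*(g + 3*sqrt(2))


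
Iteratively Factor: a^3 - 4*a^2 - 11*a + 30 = (a + 3)*(a^2 - 7*a + 10) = (a - 2)*(a + 3)*(a - 5)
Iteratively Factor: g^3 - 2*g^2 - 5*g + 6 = (g - 3)*(g^2 + g - 2) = (g - 3)*(g + 2)*(g - 1)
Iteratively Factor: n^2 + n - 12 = (n + 4)*(n - 3)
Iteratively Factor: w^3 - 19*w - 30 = (w - 5)*(w^2 + 5*w + 6) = (w - 5)*(w + 3)*(w + 2)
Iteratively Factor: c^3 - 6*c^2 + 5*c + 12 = (c + 1)*(c^2 - 7*c + 12) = (c - 3)*(c + 1)*(c - 4)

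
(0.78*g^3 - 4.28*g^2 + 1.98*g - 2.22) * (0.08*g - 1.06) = 0.0624*g^4 - 1.1692*g^3 + 4.6952*g^2 - 2.2764*g + 2.3532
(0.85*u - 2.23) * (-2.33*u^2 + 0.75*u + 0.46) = -1.9805*u^3 + 5.8334*u^2 - 1.2815*u - 1.0258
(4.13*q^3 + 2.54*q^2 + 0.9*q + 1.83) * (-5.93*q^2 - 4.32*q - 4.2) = -24.4909*q^5 - 32.9038*q^4 - 33.6558*q^3 - 25.4079*q^2 - 11.6856*q - 7.686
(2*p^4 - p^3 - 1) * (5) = 10*p^4 - 5*p^3 - 5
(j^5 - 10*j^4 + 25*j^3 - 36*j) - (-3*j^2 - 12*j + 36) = j^5 - 10*j^4 + 25*j^3 + 3*j^2 - 24*j - 36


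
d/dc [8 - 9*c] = -9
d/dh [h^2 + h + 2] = 2*h + 1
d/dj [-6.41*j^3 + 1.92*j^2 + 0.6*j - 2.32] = -19.23*j^2 + 3.84*j + 0.6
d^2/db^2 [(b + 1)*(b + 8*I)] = 2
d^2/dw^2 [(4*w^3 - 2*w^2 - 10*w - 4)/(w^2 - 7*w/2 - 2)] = 80/(w^3 - 12*w^2 + 48*w - 64)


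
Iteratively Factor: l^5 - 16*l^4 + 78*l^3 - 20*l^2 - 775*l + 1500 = (l + 3)*(l^4 - 19*l^3 + 135*l^2 - 425*l + 500) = (l - 5)*(l + 3)*(l^3 - 14*l^2 + 65*l - 100) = (l - 5)*(l - 4)*(l + 3)*(l^2 - 10*l + 25) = (l - 5)^2*(l - 4)*(l + 3)*(l - 5)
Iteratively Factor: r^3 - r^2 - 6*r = (r - 3)*(r^2 + 2*r) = r*(r - 3)*(r + 2)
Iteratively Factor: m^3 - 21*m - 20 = (m + 4)*(m^2 - 4*m - 5) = (m + 1)*(m + 4)*(m - 5)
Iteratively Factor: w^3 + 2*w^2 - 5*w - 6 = (w + 1)*(w^2 + w - 6) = (w - 2)*(w + 1)*(w + 3)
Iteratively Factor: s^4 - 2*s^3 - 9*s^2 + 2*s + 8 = (s + 1)*(s^3 - 3*s^2 - 6*s + 8) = (s - 1)*(s + 1)*(s^2 - 2*s - 8) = (s - 1)*(s + 1)*(s + 2)*(s - 4)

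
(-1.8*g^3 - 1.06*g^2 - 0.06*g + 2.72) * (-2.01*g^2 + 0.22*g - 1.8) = 3.618*g^5 + 1.7346*g^4 + 3.1274*g^3 - 3.5724*g^2 + 0.7064*g - 4.896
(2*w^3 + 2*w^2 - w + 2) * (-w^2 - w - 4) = -2*w^5 - 4*w^4 - 9*w^3 - 9*w^2 + 2*w - 8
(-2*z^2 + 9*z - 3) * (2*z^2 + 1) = -4*z^4 + 18*z^3 - 8*z^2 + 9*z - 3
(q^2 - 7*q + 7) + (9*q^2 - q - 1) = 10*q^2 - 8*q + 6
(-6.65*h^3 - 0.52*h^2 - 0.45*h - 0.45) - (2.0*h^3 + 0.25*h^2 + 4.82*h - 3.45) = -8.65*h^3 - 0.77*h^2 - 5.27*h + 3.0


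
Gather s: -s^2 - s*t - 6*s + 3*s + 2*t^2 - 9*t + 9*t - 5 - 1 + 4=-s^2 + s*(-t - 3) + 2*t^2 - 2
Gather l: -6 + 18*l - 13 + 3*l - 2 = 21*l - 21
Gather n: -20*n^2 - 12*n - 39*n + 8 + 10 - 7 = -20*n^2 - 51*n + 11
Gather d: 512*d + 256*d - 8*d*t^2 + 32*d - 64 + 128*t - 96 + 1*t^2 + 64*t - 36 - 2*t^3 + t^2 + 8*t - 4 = d*(800 - 8*t^2) - 2*t^3 + 2*t^2 + 200*t - 200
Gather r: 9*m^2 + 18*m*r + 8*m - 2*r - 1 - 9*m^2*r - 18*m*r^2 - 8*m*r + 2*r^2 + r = 9*m^2 + 8*m + r^2*(2 - 18*m) + r*(-9*m^2 + 10*m - 1) - 1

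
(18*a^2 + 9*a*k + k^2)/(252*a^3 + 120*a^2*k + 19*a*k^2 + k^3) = (3*a + k)/(42*a^2 + 13*a*k + k^2)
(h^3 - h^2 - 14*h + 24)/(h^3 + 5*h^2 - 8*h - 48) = (h - 2)/(h + 4)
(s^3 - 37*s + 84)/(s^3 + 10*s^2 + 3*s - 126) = (s - 4)/(s + 6)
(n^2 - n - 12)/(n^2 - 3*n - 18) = (n - 4)/(n - 6)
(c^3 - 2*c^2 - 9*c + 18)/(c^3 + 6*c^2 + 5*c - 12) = (c^2 - 5*c + 6)/(c^2 + 3*c - 4)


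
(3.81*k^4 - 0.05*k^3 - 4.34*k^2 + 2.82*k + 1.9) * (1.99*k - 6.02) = 7.5819*k^5 - 23.0357*k^4 - 8.3356*k^3 + 31.7386*k^2 - 13.1954*k - 11.438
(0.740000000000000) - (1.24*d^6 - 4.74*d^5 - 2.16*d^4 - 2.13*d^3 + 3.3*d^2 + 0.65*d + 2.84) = -1.24*d^6 + 4.74*d^5 + 2.16*d^4 + 2.13*d^3 - 3.3*d^2 - 0.65*d - 2.1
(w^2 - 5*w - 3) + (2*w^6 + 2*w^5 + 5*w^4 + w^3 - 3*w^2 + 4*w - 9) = 2*w^6 + 2*w^5 + 5*w^4 + w^3 - 2*w^2 - w - 12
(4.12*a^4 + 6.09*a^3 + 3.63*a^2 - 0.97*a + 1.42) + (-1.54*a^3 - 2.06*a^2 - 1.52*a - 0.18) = 4.12*a^4 + 4.55*a^3 + 1.57*a^2 - 2.49*a + 1.24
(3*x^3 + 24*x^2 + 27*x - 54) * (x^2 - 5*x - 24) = 3*x^5 + 9*x^4 - 165*x^3 - 765*x^2 - 378*x + 1296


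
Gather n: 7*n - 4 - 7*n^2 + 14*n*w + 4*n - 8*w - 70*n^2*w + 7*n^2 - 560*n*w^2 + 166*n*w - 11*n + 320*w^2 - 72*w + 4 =-70*n^2*w + n*(-560*w^2 + 180*w) + 320*w^2 - 80*w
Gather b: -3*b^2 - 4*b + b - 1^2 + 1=-3*b^2 - 3*b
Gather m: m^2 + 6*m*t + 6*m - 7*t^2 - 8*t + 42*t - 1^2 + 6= m^2 + m*(6*t + 6) - 7*t^2 + 34*t + 5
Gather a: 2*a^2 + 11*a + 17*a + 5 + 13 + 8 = 2*a^2 + 28*a + 26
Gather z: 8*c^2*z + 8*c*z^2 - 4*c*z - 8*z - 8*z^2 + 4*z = z^2*(8*c - 8) + z*(8*c^2 - 4*c - 4)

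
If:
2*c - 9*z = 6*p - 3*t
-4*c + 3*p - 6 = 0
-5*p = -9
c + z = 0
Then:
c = -3/20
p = 9/5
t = 83/20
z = 3/20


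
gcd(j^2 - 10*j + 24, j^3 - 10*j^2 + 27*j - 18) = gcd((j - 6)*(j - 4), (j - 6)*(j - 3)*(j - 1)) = j - 6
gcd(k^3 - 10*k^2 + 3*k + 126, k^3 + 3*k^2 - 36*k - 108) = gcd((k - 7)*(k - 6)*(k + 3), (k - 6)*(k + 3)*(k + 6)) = k^2 - 3*k - 18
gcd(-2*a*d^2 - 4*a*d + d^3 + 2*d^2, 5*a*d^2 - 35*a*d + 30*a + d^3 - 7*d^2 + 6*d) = 1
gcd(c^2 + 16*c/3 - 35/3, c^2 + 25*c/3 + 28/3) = c + 7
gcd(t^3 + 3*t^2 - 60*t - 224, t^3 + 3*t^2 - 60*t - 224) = t^3 + 3*t^2 - 60*t - 224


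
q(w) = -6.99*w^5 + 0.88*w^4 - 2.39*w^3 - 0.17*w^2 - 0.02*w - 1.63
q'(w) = -34.95*w^4 + 3.52*w^3 - 7.17*w^2 - 0.34*w - 0.02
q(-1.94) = 219.77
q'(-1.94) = -547.10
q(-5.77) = 46132.37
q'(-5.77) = -39652.14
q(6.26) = -66440.17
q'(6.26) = -53091.21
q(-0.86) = 3.55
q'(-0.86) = -26.39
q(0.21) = -1.66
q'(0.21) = -0.44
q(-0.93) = 5.69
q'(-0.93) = -34.88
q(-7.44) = 163015.98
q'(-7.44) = -108931.56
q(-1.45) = 54.02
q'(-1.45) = -179.83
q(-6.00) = 56003.33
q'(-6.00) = -46311.62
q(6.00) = -53737.87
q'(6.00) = -44795.06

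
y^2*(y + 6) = y^3 + 6*y^2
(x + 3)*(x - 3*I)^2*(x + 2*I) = x^4 + 3*x^3 - 4*I*x^3 + 3*x^2 - 12*I*x^2 + 9*x - 18*I*x - 54*I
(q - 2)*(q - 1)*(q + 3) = q^3 - 7*q + 6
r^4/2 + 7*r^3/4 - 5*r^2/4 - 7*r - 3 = (r/2 + 1/4)*(r - 2)*(r + 2)*(r + 3)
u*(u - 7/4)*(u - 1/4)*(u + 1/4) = u^4 - 7*u^3/4 - u^2/16 + 7*u/64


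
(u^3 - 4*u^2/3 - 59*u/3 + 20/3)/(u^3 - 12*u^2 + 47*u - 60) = (3*u^2 + 11*u - 4)/(3*(u^2 - 7*u + 12))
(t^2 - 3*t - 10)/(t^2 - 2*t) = (t^2 - 3*t - 10)/(t*(t - 2))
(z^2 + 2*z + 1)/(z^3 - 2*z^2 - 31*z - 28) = (z + 1)/(z^2 - 3*z - 28)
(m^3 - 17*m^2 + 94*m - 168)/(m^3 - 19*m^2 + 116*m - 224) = (m - 6)/(m - 8)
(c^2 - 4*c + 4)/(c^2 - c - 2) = (c - 2)/(c + 1)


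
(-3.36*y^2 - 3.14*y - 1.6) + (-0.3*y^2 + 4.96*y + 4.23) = -3.66*y^2 + 1.82*y + 2.63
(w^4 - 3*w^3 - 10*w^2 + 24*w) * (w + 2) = w^5 - w^4 - 16*w^3 + 4*w^2 + 48*w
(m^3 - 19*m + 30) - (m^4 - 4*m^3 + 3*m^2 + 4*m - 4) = -m^4 + 5*m^3 - 3*m^2 - 23*m + 34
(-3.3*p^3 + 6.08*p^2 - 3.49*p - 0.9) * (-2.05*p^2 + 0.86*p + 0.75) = 6.765*p^5 - 15.302*p^4 + 9.9083*p^3 + 3.4036*p^2 - 3.3915*p - 0.675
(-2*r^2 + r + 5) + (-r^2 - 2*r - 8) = -3*r^2 - r - 3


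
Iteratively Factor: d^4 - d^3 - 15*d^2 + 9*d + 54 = (d + 3)*(d^3 - 4*d^2 - 3*d + 18) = (d + 2)*(d + 3)*(d^2 - 6*d + 9) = (d - 3)*(d + 2)*(d + 3)*(d - 3)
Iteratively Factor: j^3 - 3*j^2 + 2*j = (j - 1)*(j^2 - 2*j) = j*(j - 1)*(j - 2)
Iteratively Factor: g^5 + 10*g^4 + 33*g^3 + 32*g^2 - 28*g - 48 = (g - 1)*(g^4 + 11*g^3 + 44*g^2 + 76*g + 48) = (g - 1)*(g + 4)*(g^3 + 7*g^2 + 16*g + 12) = (g - 1)*(g + 2)*(g + 4)*(g^2 + 5*g + 6) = (g - 1)*(g + 2)*(g + 3)*(g + 4)*(g + 2)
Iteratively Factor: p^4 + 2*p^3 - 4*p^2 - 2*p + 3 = (p - 1)*(p^3 + 3*p^2 - p - 3) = (p - 1)*(p + 3)*(p^2 - 1) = (p - 1)^2*(p + 3)*(p + 1)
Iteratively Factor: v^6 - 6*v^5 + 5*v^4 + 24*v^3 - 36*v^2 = (v)*(v^5 - 6*v^4 + 5*v^3 + 24*v^2 - 36*v) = v^2*(v^4 - 6*v^3 + 5*v^2 + 24*v - 36) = v^2*(v + 2)*(v^3 - 8*v^2 + 21*v - 18) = v^2*(v - 3)*(v + 2)*(v^2 - 5*v + 6) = v^2*(v - 3)^2*(v + 2)*(v - 2)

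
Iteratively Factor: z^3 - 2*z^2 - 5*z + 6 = (z - 3)*(z^2 + z - 2) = (z - 3)*(z - 1)*(z + 2)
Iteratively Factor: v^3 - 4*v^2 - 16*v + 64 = (v - 4)*(v^2 - 16) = (v - 4)^2*(v + 4)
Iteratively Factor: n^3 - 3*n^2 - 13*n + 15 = (n - 5)*(n^2 + 2*n - 3) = (n - 5)*(n + 3)*(n - 1)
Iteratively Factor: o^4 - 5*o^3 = (o - 5)*(o^3) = o*(o - 5)*(o^2) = o^2*(o - 5)*(o)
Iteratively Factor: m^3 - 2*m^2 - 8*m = (m)*(m^2 - 2*m - 8) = m*(m - 4)*(m + 2)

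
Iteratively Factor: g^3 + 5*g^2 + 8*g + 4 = (g + 1)*(g^2 + 4*g + 4) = (g + 1)*(g + 2)*(g + 2)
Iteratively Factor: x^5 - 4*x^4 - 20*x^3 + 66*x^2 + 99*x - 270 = (x + 3)*(x^4 - 7*x^3 + x^2 + 63*x - 90) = (x - 2)*(x + 3)*(x^3 - 5*x^2 - 9*x + 45) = (x - 2)*(x + 3)^2*(x^2 - 8*x + 15) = (x - 5)*(x - 2)*(x + 3)^2*(x - 3)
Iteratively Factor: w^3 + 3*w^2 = (w + 3)*(w^2) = w*(w + 3)*(w)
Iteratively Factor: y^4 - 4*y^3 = (y)*(y^3 - 4*y^2) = y^2*(y^2 - 4*y) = y^3*(y - 4)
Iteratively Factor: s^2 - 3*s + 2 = (s - 1)*(s - 2)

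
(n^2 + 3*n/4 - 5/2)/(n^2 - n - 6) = (n - 5/4)/(n - 3)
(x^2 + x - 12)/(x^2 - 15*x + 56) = (x^2 + x - 12)/(x^2 - 15*x + 56)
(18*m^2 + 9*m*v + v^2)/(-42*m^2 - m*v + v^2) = (3*m + v)/(-7*m + v)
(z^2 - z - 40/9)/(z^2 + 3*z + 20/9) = (3*z - 8)/(3*z + 4)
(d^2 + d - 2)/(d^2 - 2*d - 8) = (d - 1)/(d - 4)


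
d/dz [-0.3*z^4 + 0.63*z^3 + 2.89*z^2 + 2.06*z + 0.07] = -1.2*z^3 + 1.89*z^2 + 5.78*z + 2.06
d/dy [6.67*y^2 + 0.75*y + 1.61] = 13.34*y + 0.75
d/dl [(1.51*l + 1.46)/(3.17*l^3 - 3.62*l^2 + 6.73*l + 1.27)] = (-9.5734*l^3 - 8.4184*l^2 + 10.5704*l - 7.9081)/(10.0489*l^6 - 22.9508*l^5 + 55.7726*l^4 - 40.6734*l^3 + 36.0981*l^2 + 17.0942*l + 1.6129)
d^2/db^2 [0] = 0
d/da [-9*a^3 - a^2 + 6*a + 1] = -27*a^2 - 2*a + 6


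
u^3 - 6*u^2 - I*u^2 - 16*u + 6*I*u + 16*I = (u - 8)*(u + 2)*(u - I)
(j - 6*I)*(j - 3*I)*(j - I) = j^3 - 10*I*j^2 - 27*j + 18*I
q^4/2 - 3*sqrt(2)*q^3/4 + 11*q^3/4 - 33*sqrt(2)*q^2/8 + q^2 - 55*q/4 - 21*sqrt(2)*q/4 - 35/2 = (q/2 + sqrt(2)/2)*(q + 2)*(q + 7/2)*(q - 5*sqrt(2)/2)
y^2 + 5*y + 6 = (y + 2)*(y + 3)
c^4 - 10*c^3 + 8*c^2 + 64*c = c*(c - 8)*(c - 4)*(c + 2)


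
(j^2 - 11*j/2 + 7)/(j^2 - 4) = (j - 7/2)/(j + 2)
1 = 1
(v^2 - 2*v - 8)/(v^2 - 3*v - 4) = (v + 2)/(v + 1)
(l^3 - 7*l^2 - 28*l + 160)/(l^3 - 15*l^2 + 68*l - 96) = (l + 5)/(l - 3)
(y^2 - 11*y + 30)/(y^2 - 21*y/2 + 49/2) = 2*(y^2 - 11*y + 30)/(2*y^2 - 21*y + 49)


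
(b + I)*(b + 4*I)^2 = b^3 + 9*I*b^2 - 24*b - 16*I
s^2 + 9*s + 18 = (s + 3)*(s + 6)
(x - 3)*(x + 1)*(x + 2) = x^3 - 7*x - 6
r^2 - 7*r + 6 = (r - 6)*(r - 1)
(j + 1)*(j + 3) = j^2 + 4*j + 3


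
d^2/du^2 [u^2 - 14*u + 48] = 2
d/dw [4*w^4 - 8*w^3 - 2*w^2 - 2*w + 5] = 16*w^3 - 24*w^2 - 4*w - 2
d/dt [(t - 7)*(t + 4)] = 2*t - 3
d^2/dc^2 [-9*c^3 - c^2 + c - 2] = -54*c - 2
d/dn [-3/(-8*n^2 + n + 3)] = 3*(1 - 16*n)/(-8*n^2 + n + 3)^2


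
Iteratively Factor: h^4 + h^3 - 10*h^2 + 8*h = (h - 2)*(h^3 + 3*h^2 - 4*h) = (h - 2)*(h - 1)*(h^2 + 4*h) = h*(h - 2)*(h - 1)*(h + 4)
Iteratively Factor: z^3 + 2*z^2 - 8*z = (z)*(z^2 + 2*z - 8) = z*(z - 2)*(z + 4)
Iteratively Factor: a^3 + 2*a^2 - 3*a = (a)*(a^2 + 2*a - 3) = a*(a - 1)*(a + 3)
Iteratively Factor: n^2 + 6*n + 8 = (n + 2)*(n + 4)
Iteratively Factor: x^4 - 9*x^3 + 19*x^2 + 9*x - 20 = (x - 4)*(x^3 - 5*x^2 - x + 5) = (x - 4)*(x + 1)*(x^2 - 6*x + 5) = (x - 4)*(x - 1)*(x + 1)*(x - 5)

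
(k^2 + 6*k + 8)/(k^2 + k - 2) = (k + 4)/(k - 1)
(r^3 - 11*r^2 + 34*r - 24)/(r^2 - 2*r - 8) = (r^2 - 7*r + 6)/(r + 2)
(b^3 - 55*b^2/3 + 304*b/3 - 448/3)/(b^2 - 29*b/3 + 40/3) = (3*b^2 - 31*b + 56)/(3*b - 5)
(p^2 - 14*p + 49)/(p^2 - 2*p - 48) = (-p^2 + 14*p - 49)/(-p^2 + 2*p + 48)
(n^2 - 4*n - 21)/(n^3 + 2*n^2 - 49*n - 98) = (n + 3)/(n^2 + 9*n + 14)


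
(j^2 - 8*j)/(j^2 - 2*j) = (j - 8)/(j - 2)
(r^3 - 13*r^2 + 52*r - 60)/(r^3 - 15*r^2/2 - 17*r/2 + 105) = 2*(r - 2)/(2*r + 7)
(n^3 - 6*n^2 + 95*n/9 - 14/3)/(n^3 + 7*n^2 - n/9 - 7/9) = (9*n^3 - 54*n^2 + 95*n - 42)/(9*n^3 + 63*n^2 - n - 7)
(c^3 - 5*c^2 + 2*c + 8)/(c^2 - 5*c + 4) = (c^2 - c - 2)/(c - 1)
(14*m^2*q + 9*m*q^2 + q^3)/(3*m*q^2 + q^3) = (14*m^2 + 9*m*q + q^2)/(q*(3*m + q))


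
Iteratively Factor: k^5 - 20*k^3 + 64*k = (k - 2)*(k^4 + 2*k^3 - 16*k^2 - 32*k) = (k - 2)*(k + 2)*(k^3 - 16*k) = k*(k - 2)*(k + 2)*(k^2 - 16) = k*(k - 4)*(k - 2)*(k + 2)*(k + 4)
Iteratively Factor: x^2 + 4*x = (x + 4)*(x)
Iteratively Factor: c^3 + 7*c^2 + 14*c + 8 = (c + 1)*(c^2 + 6*c + 8) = (c + 1)*(c + 4)*(c + 2)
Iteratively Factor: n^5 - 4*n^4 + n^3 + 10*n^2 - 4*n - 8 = (n + 1)*(n^4 - 5*n^3 + 6*n^2 + 4*n - 8) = (n - 2)*(n + 1)*(n^3 - 3*n^2 + 4) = (n - 2)*(n + 1)^2*(n^2 - 4*n + 4) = (n - 2)^2*(n + 1)^2*(n - 2)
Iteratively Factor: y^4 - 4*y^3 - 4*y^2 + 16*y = (y + 2)*(y^3 - 6*y^2 + 8*y) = y*(y + 2)*(y^2 - 6*y + 8) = y*(y - 4)*(y + 2)*(y - 2)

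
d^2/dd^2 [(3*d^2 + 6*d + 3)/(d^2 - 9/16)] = 96*(512*d^3 + 1200*d^2 + 864*d + 225)/(4096*d^6 - 6912*d^4 + 3888*d^2 - 729)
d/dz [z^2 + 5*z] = 2*z + 5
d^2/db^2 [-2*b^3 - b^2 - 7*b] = -12*b - 2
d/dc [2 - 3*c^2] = -6*c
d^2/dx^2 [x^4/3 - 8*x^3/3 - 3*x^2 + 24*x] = 4*x^2 - 16*x - 6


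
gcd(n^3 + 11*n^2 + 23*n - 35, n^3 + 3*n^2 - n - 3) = n - 1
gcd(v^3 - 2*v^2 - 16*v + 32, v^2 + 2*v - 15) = 1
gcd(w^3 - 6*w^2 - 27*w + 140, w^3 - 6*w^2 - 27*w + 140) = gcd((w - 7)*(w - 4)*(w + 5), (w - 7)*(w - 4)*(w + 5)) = w^3 - 6*w^2 - 27*w + 140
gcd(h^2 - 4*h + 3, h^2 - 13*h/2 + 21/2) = h - 3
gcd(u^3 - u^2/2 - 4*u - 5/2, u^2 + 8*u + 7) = u + 1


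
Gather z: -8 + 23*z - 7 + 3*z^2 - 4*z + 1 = 3*z^2 + 19*z - 14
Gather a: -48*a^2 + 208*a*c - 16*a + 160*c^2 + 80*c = -48*a^2 + a*(208*c - 16) + 160*c^2 + 80*c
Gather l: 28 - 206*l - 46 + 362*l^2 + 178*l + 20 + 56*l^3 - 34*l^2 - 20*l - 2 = 56*l^3 + 328*l^2 - 48*l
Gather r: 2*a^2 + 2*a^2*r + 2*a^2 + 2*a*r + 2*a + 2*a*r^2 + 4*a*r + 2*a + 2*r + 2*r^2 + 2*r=4*a^2 + 4*a + r^2*(2*a + 2) + r*(2*a^2 + 6*a + 4)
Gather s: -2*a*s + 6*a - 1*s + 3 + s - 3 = -2*a*s + 6*a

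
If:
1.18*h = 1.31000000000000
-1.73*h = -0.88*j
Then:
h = 1.11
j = 2.18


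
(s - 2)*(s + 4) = s^2 + 2*s - 8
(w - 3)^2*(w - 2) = w^3 - 8*w^2 + 21*w - 18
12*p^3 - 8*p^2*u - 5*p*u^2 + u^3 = (-6*p + u)*(-p + u)*(2*p + u)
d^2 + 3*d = d*(d + 3)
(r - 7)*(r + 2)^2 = r^3 - 3*r^2 - 24*r - 28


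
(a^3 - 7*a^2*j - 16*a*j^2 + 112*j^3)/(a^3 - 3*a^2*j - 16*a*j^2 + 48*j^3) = (a - 7*j)/(a - 3*j)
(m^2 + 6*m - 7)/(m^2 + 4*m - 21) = (m - 1)/(m - 3)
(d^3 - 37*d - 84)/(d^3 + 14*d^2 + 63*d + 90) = (d^2 - 3*d - 28)/(d^2 + 11*d + 30)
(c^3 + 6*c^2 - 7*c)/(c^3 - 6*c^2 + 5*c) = (c + 7)/(c - 5)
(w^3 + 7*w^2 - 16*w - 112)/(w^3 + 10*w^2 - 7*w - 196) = (w + 4)/(w + 7)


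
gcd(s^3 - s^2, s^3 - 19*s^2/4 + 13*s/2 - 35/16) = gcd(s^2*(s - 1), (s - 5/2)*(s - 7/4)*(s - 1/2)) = 1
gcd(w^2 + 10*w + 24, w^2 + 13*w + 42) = w + 6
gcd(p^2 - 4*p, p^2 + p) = p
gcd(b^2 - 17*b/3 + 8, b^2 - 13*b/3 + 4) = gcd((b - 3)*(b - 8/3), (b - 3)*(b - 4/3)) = b - 3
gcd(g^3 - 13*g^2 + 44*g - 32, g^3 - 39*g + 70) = 1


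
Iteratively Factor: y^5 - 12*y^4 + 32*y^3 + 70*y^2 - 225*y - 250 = (y - 5)*(y^4 - 7*y^3 - 3*y^2 + 55*y + 50) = (y - 5)^2*(y^3 - 2*y^2 - 13*y - 10) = (y - 5)^2*(y + 1)*(y^2 - 3*y - 10) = (y - 5)^2*(y + 1)*(y + 2)*(y - 5)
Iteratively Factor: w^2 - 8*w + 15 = (w - 5)*(w - 3)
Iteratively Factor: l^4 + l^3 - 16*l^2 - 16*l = (l + 4)*(l^3 - 3*l^2 - 4*l) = l*(l + 4)*(l^2 - 3*l - 4) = l*(l + 1)*(l + 4)*(l - 4)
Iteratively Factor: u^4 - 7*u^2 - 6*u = (u)*(u^3 - 7*u - 6) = u*(u + 2)*(u^2 - 2*u - 3) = u*(u - 3)*(u + 2)*(u + 1)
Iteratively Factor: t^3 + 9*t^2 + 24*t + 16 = (t + 1)*(t^2 + 8*t + 16) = (t + 1)*(t + 4)*(t + 4)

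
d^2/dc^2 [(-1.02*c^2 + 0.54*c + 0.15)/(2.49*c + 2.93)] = (-3.5527136788005e-15*c - 23.532522)/(15.438249*c^3 + 54.498879*c^2 + 64.129203*c + 25.153757)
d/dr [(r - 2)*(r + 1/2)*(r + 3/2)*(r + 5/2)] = 4*r^3 + 15*r^2/2 - 13*r/2 - 77/8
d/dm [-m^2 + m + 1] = 1 - 2*m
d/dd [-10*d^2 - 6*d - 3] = -20*d - 6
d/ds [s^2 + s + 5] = 2*s + 1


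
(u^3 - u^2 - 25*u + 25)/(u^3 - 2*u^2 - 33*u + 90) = (u^2 + 4*u - 5)/(u^2 + 3*u - 18)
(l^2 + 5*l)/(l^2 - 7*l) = (l + 5)/(l - 7)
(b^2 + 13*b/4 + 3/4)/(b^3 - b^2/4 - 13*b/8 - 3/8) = 2*(b + 3)/(2*b^2 - b - 3)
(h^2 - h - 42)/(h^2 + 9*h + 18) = (h - 7)/(h + 3)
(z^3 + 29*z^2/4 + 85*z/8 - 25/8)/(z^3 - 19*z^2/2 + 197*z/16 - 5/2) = 2*(2*z^2 + 15*z + 25)/(4*z^2 - 37*z + 40)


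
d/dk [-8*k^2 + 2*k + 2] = 2 - 16*k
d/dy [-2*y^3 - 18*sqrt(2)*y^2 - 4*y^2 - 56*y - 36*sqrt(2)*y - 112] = -6*y^2 - 36*sqrt(2)*y - 8*y - 56 - 36*sqrt(2)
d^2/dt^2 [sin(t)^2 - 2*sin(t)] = 2*sin(t) + 2*cos(2*t)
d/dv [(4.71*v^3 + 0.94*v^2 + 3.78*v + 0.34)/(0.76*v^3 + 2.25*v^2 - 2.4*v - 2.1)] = (-1.77635683940025e-15*v^5 + 9.8831*v^4 - 28.3536*v^3 - 41.2092*v^2 - 5.478*v - 7.122)/(0.5776*v^6 + 3.42*v^5 + 1.4145*v^4 - 13.992*v^3 - 3.69*v^2 + 10.08*v + 4.41)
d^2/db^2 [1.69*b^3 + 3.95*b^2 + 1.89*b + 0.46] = 10.14*b + 7.9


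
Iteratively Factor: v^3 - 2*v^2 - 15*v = (v - 5)*(v^2 + 3*v) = (v - 5)*(v + 3)*(v)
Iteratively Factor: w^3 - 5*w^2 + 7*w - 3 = (w - 1)*(w^2 - 4*w + 3) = (w - 1)^2*(w - 3)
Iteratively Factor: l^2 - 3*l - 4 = (l - 4)*(l + 1)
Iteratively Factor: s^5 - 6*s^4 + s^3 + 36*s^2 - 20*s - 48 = (s - 4)*(s^4 - 2*s^3 - 7*s^2 + 8*s + 12) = (s - 4)*(s - 2)*(s^3 - 7*s - 6) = (s - 4)*(s - 2)*(s + 1)*(s^2 - s - 6) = (s - 4)*(s - 2)*(s + 1)*(s + 2)*(s - 3)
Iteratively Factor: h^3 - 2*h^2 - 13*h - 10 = (h - 5)*(h^2 + 3*h + 2) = (h - 5)*(h + 1)*(h + 2)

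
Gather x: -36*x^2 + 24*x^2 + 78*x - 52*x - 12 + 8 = -12*x^2 + 26*x - 4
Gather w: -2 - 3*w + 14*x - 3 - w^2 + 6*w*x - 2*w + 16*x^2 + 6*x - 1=-w^2 + w*(6*x - 5) + 16*x^2 + 20*x - 6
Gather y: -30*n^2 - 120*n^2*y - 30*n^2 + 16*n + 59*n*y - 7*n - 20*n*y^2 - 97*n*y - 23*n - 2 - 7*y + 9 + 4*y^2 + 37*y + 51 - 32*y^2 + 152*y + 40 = -60*n^2 - 14*n + y^2*(-20*n - 28) + y*(-120*n^2 - 38*n + 182) + 98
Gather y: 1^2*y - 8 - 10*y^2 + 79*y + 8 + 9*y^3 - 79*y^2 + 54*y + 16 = 9*y^3 - 89*y^2 + 134*y + 16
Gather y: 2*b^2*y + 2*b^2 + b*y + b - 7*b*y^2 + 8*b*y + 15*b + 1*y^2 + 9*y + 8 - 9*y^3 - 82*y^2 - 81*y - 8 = 2*b^2 + 16*b - 9*y^3 + y^2*(-7*b - 81) + y*(2*b^2 + 9*b - 72)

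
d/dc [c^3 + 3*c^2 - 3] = 3*c*(c + 2)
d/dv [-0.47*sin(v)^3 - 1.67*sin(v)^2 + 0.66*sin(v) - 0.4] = (-1.41*sin(v)^2 - 3.34*sin(v) + 0.66)*cos(v)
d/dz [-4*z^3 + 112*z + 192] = 112 - 12*z^2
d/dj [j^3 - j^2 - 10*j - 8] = 3*j^2 - 2*j - 10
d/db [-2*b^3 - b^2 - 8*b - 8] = -6*b^2 - 2*b - 8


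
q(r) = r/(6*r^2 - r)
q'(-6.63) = -0.00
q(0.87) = 0.24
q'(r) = r*(1 - 12*r)/(6*r^2 - r)^2 + 1/(6*r^2 - r)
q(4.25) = 0.04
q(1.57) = 0.12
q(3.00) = 0.06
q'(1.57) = -0.08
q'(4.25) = -0.01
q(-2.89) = -0.05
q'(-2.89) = -0.02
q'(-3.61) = -0.01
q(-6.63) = -0.02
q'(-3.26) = -0.01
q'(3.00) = -0.02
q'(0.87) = -0.34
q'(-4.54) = -0.01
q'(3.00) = -0.02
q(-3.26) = -0.05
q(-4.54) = -0.04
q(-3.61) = -0.04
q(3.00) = 0.06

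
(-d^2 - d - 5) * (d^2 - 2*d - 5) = -d^4 + d^3 + 2*d^2 + 15*d + 25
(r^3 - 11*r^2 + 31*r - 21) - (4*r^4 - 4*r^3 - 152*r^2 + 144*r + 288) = -4*r^4 + 5*r^3 + 141*r^2 - 113*r - 309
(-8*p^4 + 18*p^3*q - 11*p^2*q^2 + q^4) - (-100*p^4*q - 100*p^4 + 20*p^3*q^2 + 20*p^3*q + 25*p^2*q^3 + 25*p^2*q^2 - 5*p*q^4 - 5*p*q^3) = 100*p^4*q + 92*p^4 - 20*p^3*q^2 - 2*p^3*q - 25*p^2*q^3 - 36*p^2*q^2 + 5*p*q^4 + 5*p*q^3 + q^4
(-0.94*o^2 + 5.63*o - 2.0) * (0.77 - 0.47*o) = 0.4418*o^3 - 3.3699*o^2 + 5.2751*o - 1.54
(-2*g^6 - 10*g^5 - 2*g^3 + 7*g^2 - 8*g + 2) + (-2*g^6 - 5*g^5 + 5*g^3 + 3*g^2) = -4*g^6 - 15*g^5 + 3*g^3 + 10*g^2 - 8*g + 2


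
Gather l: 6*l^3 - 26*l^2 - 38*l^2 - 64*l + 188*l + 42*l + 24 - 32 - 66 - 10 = 6*l^3 - 64*l^2 + 166*l - 84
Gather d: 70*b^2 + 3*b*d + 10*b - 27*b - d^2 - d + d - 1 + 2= 70*b^2 + 3*b*d - 17*b - d^2 + 1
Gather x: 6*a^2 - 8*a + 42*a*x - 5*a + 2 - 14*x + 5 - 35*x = 6*a^2 - 13*a + x*(42*a - 49) + 7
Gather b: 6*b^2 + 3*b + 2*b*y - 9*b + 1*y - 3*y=6*b^2 + b*(2*y - 6) - 2*y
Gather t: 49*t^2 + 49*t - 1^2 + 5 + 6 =49*t^2 + 49*t + 10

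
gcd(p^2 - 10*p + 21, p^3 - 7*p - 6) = p - 3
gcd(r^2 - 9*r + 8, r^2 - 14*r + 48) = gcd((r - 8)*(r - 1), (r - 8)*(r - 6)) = r - 8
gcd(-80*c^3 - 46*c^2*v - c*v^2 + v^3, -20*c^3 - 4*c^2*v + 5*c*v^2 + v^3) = 10*c^2 + 7*c*v + v^2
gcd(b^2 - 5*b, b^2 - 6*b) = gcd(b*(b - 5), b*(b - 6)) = b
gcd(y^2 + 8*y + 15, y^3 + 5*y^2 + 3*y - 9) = y + 3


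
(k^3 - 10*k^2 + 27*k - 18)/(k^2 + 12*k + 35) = (k^3 - 10*k^2 + 27*k - 18)/(k^2 + 12*k + 35)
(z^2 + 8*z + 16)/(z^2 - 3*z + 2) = (z^2 + 8*z + 16)/(z^2 - 3*z + 2)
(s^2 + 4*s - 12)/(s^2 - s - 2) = (s + 6)/(s + 1)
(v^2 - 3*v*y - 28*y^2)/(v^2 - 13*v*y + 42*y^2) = (-v - 4*y)/(-v + 6*y)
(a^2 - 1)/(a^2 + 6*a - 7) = (a + 1)/(a + 7)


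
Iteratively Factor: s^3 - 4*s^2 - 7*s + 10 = (s - 5)*(s^2 + s - 2) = (s - 5)*(s - 1)*(s + 2)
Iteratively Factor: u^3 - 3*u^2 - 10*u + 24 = (u - 2)*(u^2 - u - 12) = (u - 2)*(u + 3)*(u - 4)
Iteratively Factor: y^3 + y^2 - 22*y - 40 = (y - 5)*(y^2 + 6*y + 8) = (y - 5)*(y + 4)*(y + 2)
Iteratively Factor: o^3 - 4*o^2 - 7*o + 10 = (o + 2)*(o^2 - 6*o + 5) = (o - 1)*(o + 2)*(o - 5)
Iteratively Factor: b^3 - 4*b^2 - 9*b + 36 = (b - 4)*(b^2 - 9) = (b - 4)*(b + 3)*(b - 3)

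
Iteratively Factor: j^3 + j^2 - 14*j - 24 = (j + 2)*(j^2 - j - 12) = (j + 2)*(j + 3)*(j - 4)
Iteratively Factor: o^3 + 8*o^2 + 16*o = (o + 4)*(o^2 + 4*o) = o*(o + 4)*(o + 4)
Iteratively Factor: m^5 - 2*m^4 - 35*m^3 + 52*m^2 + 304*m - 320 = (m - 1)*(m^4 - m^3 - 36*m^2 + 16*m + 320) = (m - 1)*(m + 4)*(m^3 - 5*m^2 - 16*m + 80) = (m - 4)*(m - 1)*(m + 4)*(m^2 - m - 20) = (m - 5)*(m - 4)*(m - 1)*(m + 4)*(m + 4)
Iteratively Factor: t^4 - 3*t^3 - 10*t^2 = (t)*(t^3 - 3*t^2 - 10*t) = t*(t + 2)*(t^2 - 5*t) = t*(t - 5)*(t + 2)*(t)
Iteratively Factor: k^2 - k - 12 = (k + 3)*(k - 4)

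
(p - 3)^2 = p^2 - 6*p + 9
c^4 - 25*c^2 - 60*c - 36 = (c - 6)*(c + 1)*(c + 2)*(c + 3)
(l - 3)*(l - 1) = l^2 - 4*l + 3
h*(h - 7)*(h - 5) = h^3 - 12*h^2 + 35*h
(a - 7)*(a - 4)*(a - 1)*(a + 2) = a^4 - 10*a^3 + 15*a^2 + 50*a - 56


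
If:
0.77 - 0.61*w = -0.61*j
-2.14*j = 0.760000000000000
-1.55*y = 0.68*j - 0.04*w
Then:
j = -0.36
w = 0.91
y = 0.18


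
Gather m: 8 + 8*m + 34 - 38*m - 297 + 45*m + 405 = 15*m + 150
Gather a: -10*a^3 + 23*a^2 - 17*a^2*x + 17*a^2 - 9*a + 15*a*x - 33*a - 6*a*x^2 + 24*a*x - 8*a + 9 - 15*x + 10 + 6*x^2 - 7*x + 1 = -10*a^3 + a^2*(40 - 17*x) + a*(-6*x^2 + 39*x - 50) + 6*x^2 - 22*x + 20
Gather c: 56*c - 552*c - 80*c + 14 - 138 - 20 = -576*c - 144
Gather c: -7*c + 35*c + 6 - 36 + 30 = 28*c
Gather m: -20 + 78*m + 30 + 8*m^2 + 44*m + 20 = 8*m^2 + 122*m + 30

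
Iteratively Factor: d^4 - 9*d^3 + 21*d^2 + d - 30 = (d - 3)*(d^3 - 6*d^2 + 3*d + 10) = (d - 5)*(d - 3)*(d^2 - d - 2) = (d - 5)*(d - 3)*(d - 2)*(d + 1)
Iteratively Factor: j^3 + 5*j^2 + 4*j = (j)*(j^2 + 5*j + 4) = j*(j + 1)*(j + 4)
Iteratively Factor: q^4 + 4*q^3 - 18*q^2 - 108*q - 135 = (q - 5)*(q^3 + 9*q^2 + 27*q + 27) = (q - 5)*(q + 3)*(q^2 + 6*q + 9) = (q - 5)*(q + 3)^2*(q + 3)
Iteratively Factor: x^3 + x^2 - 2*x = (x + 2)*(x^2 - x) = x*(x + 2)*(x - 1)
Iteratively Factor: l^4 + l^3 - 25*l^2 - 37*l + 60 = (l + 3)*(l^3 - 2*l^2 - 19*l + 20) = (l - 1)*(l + 3)*(l^2 - l - 20) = (l - 5)*(l - 1)*(l + 3)*(l + 4)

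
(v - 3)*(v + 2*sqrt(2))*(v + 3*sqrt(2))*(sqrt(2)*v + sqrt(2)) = sqrt(2)*v^4 - 2*sqrt(2)*v^3 + 10*v^3 - 20*v^2 + 9*sqrt(2)*v^2 - 24*sqrt(2)*v - 30*v - 36*sqrt(2)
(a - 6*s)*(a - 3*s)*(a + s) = a^3 - 8*a^2*s + 9*a*s^2 + 18*s^3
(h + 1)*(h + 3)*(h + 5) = h^3 + 9*h^2 + 23*h + 15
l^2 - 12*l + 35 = (l - 7)*(l - 5)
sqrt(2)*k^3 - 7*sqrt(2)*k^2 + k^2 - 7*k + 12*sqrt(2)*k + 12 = (k - 4)*(k - 3)*(sqrt(2)*k + 1)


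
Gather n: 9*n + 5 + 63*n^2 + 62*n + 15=63*n^2 + 71*n + 20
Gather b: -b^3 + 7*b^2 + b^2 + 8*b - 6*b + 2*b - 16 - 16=-b^3 + 8*b^2 + 4*b - 32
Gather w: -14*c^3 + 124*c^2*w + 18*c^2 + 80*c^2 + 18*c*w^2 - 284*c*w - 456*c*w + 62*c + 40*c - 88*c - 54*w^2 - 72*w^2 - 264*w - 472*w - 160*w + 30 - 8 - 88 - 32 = -14*c^3 + 98*c^2 + 14*c + w^2*(18*c - 126) + w*(124*c^2 - 740*c - 896) - 98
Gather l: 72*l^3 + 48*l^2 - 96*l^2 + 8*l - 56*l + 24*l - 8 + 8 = 72*l^3 - 48*l^2 - 24*l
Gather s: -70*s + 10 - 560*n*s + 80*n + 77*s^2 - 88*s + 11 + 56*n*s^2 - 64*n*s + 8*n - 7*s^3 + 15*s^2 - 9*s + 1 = 88*n - 7*s^3 + s^2*(56*n + 92) + s*(-624*n - 167) + 22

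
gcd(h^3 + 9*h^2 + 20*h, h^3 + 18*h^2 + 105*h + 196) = h + 4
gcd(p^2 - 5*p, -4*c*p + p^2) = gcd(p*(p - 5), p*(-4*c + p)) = p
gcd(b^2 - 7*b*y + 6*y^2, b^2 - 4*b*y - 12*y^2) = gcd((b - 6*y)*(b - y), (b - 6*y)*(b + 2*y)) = -b + 6*y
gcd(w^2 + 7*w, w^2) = w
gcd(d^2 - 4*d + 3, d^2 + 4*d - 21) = d - 3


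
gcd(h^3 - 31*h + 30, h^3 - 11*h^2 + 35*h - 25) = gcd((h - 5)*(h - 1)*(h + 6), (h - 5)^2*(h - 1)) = h^2 - 6*h + 5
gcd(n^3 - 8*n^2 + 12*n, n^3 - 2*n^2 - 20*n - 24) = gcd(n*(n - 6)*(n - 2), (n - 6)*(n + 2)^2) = n - 6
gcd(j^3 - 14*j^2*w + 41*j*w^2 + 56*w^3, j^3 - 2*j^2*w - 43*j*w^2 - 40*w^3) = -j^2 + 7*j*w + 8*w^2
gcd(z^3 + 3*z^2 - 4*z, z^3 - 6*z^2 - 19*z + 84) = z + 4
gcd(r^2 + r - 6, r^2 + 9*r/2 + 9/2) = r + 3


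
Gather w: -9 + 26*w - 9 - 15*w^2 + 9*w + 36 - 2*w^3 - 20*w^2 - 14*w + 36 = -2*w^3 - 35*w^2 + 21*w + 54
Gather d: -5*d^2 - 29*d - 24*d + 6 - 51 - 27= -5*d^2 - 53*d - 72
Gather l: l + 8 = l + 8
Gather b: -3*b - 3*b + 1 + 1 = 2 - 6*b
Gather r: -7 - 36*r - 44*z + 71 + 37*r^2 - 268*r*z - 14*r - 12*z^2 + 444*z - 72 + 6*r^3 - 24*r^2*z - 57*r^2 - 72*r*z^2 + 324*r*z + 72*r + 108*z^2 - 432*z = 6*r^3 + r^2*(-24*z - 20) + r*(-72*z^2 + 56*z + 22) + 96*z^2 - 32*z - 8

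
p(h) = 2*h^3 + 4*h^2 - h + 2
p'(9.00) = 557.00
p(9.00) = 1775.00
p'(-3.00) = 29.00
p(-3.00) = -13.00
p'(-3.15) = 33.34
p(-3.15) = -17.67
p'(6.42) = 297.66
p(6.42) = 689.66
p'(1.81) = 33.14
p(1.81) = 25.15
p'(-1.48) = 0.30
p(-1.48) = 5.76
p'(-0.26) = -2.67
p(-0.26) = 2.50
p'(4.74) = 171.73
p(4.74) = 300.12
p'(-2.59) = 18.53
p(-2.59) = -3.33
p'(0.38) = 2.91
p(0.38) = 2.31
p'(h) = 6*h^2 + 8*h - 1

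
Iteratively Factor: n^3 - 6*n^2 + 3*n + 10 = (n - 2)*(n^2 - 4*n - 5) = (n - 5)*(n - 2)*(n + 1)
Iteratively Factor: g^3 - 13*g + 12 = (g - 1)*(g^2 + g - 12) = (g - 1)*(g + 4)*(g - 3)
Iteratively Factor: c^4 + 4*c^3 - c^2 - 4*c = (c - 1)*(c^3 + 5*c^2 + 4*c) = (c - 1)*(c + 1)*(c^2 + 4*c) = c*(c - 1)*(c + 1)*(c + 4)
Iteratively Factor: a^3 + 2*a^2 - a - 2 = (a - 1)*(a^2 + 3*a + 2) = (a - 1)*(a + 1)*(a + 2)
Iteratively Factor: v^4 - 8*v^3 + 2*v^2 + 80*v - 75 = (v - 5)*(v^3 - 3*v^2 - 13*v + 15) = (v - 5)^2*(v^2 + 2*v - 3) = (v - 5)^2*(v - 1)*(v + 3)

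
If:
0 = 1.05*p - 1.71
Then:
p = 1.63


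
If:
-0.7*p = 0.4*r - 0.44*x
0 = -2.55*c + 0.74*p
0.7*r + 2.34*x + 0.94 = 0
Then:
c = 0.736742697078832*x + 0.222681072428972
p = 2.53877551020408*x + 0.76734693877551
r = -3.34285714285714*x - 1.34285714285714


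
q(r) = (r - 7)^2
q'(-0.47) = -14.94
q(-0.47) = 55.80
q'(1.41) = -11.18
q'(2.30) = -9.40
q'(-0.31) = -14.62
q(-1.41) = 70.73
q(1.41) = 31.25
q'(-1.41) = -16.82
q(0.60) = 40.96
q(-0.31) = 53.44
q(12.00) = 25.00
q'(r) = 2*r - 14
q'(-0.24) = -14.48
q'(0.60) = -12.80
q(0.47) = 42.64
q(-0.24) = 52.42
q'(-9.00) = -32.00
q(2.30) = 22.09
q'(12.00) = 10.00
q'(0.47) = -13.06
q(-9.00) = 256.00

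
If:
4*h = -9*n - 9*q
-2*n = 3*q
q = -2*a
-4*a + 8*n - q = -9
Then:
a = -9/22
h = 81/88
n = -27/22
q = 9/11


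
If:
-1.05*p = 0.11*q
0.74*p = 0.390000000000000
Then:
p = 0.53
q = -5.03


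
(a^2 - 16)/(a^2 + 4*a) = (a - 4)/a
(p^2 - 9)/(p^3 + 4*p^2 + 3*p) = (p - 3)/(p*(p + 1))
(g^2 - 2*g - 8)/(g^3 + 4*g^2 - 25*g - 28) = (g + 2)/(g^2 + 8*g + 7)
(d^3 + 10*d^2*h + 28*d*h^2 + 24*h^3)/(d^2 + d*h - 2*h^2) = (d^2 + 8*d*h + 12*h^2)/(d - h)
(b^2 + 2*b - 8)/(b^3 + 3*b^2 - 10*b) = (b + 4)/(b*(b + 5))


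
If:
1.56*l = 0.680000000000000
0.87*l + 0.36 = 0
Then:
No Solution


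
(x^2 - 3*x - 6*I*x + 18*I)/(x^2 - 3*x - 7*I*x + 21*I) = (x - 6*I)/(x - 7*I)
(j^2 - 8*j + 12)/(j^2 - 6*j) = (j - 2)/j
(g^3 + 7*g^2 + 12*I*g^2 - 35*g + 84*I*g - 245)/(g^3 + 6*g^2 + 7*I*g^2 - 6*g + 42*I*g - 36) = (g^3 + g^2*(7 + 12*I) + g*(-35 + 84*I) - 245)/(g^3 + g^2*(6 + 7*I) + g*(-6 + 42*I) - 36)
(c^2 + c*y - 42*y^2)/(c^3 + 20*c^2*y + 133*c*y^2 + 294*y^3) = (c - 6*y)/(c^2 + 13*c*y + 42*y^2)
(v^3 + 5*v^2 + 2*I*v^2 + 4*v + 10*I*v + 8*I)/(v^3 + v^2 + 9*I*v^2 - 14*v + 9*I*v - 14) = (v + 4)/(v + 7*I)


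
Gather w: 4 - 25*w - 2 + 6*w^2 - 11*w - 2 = 6*w^2 - 36*w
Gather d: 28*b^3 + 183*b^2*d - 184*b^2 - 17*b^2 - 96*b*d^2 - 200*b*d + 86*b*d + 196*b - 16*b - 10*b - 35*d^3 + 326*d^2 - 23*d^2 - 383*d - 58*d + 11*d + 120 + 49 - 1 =28*b^3 - 201*b^2 + 170*b - 35*d^3 + d^2*(303 - 96*b) + d*(183*b^2 - 114*b - 430) + 168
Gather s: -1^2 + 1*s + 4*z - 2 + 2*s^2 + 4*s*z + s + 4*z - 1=2*s^2 + s*(4*z + 2) + 8*z - 4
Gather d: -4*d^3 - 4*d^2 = -4*d^3 - 4*d^2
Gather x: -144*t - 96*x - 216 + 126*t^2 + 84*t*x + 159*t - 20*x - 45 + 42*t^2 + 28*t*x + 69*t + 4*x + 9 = 168*t^2 + 84*t + x*(112*t - 112) - 252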